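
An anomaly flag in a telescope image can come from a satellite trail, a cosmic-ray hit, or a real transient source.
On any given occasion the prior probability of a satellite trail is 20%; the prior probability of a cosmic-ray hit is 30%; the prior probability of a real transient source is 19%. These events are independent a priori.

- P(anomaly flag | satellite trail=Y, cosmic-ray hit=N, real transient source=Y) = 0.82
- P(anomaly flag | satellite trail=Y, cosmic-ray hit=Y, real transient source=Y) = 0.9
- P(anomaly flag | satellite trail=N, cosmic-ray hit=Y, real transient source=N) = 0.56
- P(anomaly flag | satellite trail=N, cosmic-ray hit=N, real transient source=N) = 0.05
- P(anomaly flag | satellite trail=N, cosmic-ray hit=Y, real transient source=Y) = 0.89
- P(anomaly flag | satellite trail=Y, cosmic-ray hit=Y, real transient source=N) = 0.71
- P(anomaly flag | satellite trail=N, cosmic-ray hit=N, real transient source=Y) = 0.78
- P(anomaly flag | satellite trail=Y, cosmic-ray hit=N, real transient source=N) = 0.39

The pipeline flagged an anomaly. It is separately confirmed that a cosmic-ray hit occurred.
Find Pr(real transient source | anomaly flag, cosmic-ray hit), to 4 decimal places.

Pr(real transient source | anomaly flag, cosmic-ray hit) ≈ 0.2618

P(anomaly flag | cosmic-ray hit) = 0.56*0.8*0.81 + 0.89*0.8*0.19 + 0.71*0.2*0.81 + 0.9*0.2*0.19 = 0.362880 + 0.135280 + 0.115020 + 0.034200 = 0.647380
Of this, 0.169480 comes from 0.135280 + 0.034200 (the real transient source=true cases).
Hence the posterior is 0.169480/0.647380 ≈ 0.2618.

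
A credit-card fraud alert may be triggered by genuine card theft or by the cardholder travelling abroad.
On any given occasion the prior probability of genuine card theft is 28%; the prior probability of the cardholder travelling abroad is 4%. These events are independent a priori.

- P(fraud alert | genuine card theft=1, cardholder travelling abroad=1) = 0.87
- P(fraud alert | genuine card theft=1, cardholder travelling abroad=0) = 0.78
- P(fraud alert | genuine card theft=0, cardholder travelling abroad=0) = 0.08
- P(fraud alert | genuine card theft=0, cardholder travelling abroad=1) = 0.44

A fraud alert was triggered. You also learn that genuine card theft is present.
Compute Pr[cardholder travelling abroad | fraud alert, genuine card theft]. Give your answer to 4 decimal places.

Enumerate both values of cardholder travelling abroad and weight by the priors:
  P(fraud alert | genuine card theft) = 0.78·0.96 + 0.87·0.04
        = 0.748800 + 0.034800 = 0.783600
Keeping only the cardholder travelling abroad-present terms gives 0.034800, so
  P(cardholder travelling abroad | fraud alert, genuine card theft) = 0.034800 / 0.783600 ≈ 0.0444

Pr[cardholder travelling abroad | fraud alert, genuine card theft] ≈ 0.0444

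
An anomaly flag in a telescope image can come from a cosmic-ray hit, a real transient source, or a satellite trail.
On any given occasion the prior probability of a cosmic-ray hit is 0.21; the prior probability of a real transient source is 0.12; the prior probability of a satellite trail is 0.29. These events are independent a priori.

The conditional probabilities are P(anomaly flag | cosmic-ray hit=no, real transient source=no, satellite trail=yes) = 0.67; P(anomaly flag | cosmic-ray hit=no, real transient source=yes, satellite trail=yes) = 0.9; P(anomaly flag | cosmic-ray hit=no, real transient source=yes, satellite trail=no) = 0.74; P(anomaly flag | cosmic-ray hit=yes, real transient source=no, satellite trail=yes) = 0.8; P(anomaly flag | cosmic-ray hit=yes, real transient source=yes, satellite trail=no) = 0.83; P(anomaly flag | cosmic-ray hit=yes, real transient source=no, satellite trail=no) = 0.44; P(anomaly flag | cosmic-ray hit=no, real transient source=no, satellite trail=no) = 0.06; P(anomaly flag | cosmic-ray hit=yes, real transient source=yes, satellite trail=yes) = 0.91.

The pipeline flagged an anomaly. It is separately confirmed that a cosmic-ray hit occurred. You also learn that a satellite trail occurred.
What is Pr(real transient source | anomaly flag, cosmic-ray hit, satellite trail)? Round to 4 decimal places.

Pr(real transient source | anomaly flag, cosmic-ray hit, satellite trail) ≈ 0.1343

Sum P(anomaly flag|·) weighted by the priors over both values of real transient source:
  P(anomaly flag | cosmic-ray hit, satellite trail) = 0.8*0.88 + 0.91*0.12
        = 0.704000 + 0.109200 = 0.813200
The terms with real transient source present sum to 0.109200, so
  P(real transient source | anomaly flag, cosmic-ray hit, satellite trail) = 0.109200 / 0.813200 ≈ 0.1343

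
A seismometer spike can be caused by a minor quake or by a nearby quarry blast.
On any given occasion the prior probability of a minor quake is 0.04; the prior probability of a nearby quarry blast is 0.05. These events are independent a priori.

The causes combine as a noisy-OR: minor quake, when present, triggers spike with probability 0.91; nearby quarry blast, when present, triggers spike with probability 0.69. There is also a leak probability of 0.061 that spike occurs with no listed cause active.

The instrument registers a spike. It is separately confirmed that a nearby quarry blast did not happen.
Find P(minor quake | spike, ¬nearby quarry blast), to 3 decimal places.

P(minor quake | spike, ¬nearby quarry blast) ≈ 0.385

Under noisy-OR, P(spike | causes) = 1 − (1−0.061)·∏(1−qᵢ) over the active causes.
P(spike | ¬nearby quarry blast) = 0.061·0.96 + 0.91549·0.04 = 0.058560 + 0.036620 = 0.095180
Of this, 0.036620 comes from 0.91549·0.04 (the minor quake=true cases).
So P(minor quake | spike, ¬nearby quarry blast) = 0.036620/0.095180 ≈ 0.385.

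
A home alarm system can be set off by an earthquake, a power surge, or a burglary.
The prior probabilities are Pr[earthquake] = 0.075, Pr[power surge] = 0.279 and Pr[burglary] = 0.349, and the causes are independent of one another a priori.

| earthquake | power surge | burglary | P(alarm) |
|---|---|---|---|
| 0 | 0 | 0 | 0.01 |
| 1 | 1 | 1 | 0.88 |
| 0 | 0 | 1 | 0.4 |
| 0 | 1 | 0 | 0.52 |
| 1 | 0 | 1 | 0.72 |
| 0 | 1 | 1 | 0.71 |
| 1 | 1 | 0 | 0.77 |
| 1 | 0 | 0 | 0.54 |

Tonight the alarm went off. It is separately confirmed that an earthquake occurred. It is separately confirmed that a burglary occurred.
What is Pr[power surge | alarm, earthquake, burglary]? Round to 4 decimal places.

Pr[power surge | alarm, earthquake, burglary] ≈ 0.3211

P(alarm | earthquake, burglary) = 0.72×0.721 + 0.88×0.279 = 0.519120 + 0.245520 = 0.764640
Restricting to configurations with power surge present: 0.88×0.279 = 0.245520.
Hence the posterior is 0.245520/0.764640 ≈ 0.3211.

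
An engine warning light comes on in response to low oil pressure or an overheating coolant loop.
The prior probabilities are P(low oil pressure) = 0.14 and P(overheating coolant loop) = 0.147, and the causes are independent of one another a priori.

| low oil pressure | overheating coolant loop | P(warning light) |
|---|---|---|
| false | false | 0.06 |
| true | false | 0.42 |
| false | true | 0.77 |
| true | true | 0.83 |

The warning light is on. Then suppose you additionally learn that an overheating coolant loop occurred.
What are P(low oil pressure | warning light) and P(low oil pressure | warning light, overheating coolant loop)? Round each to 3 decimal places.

Sum P(warning light|·) weighted by the priors over the 4 (low oil pressure, overheating coolant loop) configurations:
  P(warning light) = 0.06·0.86·0.853 + 0.77·0.86·0.147 + 0.42·0.14·0.853 + 0.83·0.14·0.147
        = 0.044015 + 0.097343 + 0.050156 + 0.017081 = 0.208595
Keeping only the low oil pressure-present terms gives 0.067237, so
  P(low oil pressure | warning light) = 0.067237 / 0.208595 ≈ 0.322

Now condition on the additional information:
Enumerate both values of low oil pressure and weight by the priors:
  P(warning light | overheating coolant loop) = 0.77×0.86 + 0.83×0.14
        = 0.662200 + 0.116200 = 0.778400
Keeping only the low oil pressure-present terms gives 0.116200, so
  P(low oil pressure | warning light, overheating coolant loop) = 0.116200 / 0.778400 ≈ 0.149
This is intercausal reasoning (explaining away): once overheating coolant loop accounts for the warning light, low oil pressure becomes less likely.

P(low oil pressure | warning light) ≈ 0.322; P(low oil pressure | warning light, overheating coolant loop) ≈ 0.149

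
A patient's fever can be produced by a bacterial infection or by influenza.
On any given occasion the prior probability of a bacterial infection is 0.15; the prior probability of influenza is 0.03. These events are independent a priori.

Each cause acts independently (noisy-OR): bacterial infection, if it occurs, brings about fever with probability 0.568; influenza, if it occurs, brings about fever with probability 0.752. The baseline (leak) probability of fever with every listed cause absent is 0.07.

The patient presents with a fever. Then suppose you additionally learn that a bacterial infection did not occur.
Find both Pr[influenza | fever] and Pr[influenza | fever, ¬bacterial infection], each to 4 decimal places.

Pr[influenza | fever] ≈ 0.1405; Pr[influenza | fever, ¬bacterial infection] ≈ 0.2537

Under noisy-OR, P(fever | causes) = 1 − (1−0.07)·∏(1−qᵢ) over the active causes.
P(fever) = 0.07×0.85×0.97 + 0.76936×0.85×0.03 + 0.59824×0.15×0.97 + 0.900364×0.15×0.03 = 0.057715 + 0.019619 + 0.087044 + 0.004052 = 0.168430
Of this, 0.023671 comes from 0.019619 + 0.004052 (the influenza=true cases).
Hence the posterior is 0.023671/0.168430 ≈ 0.1405.

Now also conditioning on bacterial infection≠true:
P(fever | ¬bacterial infection) = 0.07*0.97 + 0.76936*0.03 = 0.067900 + 0.023081 = 0.090981
The influenza-present share is 0.76936*0.03 = 0.023081.
P(influenza | fever, ¬bacterial infection) = 0.023081 / 0.090981 ≈ 0.2537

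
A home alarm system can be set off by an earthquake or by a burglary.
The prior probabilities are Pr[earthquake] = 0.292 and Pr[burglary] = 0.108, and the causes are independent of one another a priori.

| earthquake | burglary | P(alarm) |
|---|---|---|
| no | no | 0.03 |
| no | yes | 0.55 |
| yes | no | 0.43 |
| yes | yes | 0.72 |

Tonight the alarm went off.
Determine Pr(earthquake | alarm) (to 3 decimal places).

Pr(earthquake | alarm) ≈ 0.688

Enumerate the 4 (earthquake, burglary) configurations and weight by the priors:
  P(alarm) = 0.03×0.708×0.892 + 0.55×0.708×0.108 + 0.43×0.292×0.892 + 0.72×0.292×0.108
        = 0.018946 + 0.042055 + 0.112000 + 0.022706 = 0.195707
Configurations with earthquake contribute 0.134706, so
  P(earthquake | alarm) = 0.134706 / 0.195707 ≈ 0.688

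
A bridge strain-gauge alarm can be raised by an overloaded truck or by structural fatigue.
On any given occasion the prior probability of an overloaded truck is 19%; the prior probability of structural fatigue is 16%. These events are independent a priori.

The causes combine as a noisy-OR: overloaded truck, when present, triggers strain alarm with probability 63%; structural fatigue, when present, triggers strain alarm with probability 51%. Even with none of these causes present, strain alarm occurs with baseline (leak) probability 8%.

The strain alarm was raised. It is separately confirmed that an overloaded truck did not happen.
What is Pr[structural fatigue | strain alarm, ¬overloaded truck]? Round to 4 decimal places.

Pr[structural fatigue | strain alarm, ¬overloaded truck] ≈ 0.5667

Under noisy-OR, P(strain alarm | causes) = 1 − (1−0.08)·∏(1−qᵢ) over the active causes.
P(strain alarm | ¬overloaded truck) = 0.08×0.84 + 0.5492×0.16 = 0.067200 + 0.087872 = 0.155072
Restricting to configurations with structural fatigue present: 0.5492×0.16 = 0.087872.
P(structural fatigue | strain alarm, ¬overloaded truck) = 0.087872 / 0.155072 ≈ 0.5667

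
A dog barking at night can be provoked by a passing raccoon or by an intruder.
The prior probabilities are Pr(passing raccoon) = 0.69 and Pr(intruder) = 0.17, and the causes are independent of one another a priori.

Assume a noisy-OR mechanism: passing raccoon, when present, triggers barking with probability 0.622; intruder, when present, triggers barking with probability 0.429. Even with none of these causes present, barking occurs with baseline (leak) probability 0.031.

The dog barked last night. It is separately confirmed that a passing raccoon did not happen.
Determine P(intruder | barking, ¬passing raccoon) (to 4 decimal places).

P(intruder | barking, ¬passing raccoon) ≈ 0.7469

Under noisy-OR, P(barking | causes) = 1 − (1−0.031)·∏(1−qᵢ) over the active causes.
By total probability over both values of intruder:
  P(barking | ¬passing raccoon) = 0.031*0.83 + 0.446701*0.17
        = 0.025730 + 0.075939 = 0.101669
The terms with intruder present sum to 0.075939, so
  P(intruder | barking, ¬passing raccoon) = 0.075939 / 0.101669 ≈ 0.7469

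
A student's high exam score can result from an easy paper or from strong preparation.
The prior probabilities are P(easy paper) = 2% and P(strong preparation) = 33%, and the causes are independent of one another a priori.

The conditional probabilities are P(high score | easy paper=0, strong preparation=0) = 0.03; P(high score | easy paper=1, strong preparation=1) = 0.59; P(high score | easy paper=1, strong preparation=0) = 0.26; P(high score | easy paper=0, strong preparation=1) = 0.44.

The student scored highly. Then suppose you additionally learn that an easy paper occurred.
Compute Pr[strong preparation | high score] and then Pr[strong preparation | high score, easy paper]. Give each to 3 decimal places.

P(high score) = 0.03*0.98*0.67 + 0.44*0.98*0.33 + 0.26*0.02*0.67 + 0.59*0.02*0.33 = 0.019698 + 0.142296 + 0.003484 + 0.003894 = 0.169372
The strong preparation-present share is 0.142296 + 0.003894 = 0.146190.
So P(strong preparation | high score) = 0.146190/0.169372 ≈ 0.863.

With the extra evidence:
Sum P(high score|·) weighted by the priors over both values of strong preparation:
  P(high score | easy paper) = 0.26*0.67 + 0.59*0.33
        = 0.174200 + 0.194700 = 0.368900
Keeping only the strong preparation-present terms gives 0.194700, so
  P(strong preparation | high score, easy paper) = 0.194700 / 0.368900 ≈ 0.528

Pr[strong preparation | high score] ≈ 0.863; Pr[strong preparation | high score, easy paper] ≈ 0.528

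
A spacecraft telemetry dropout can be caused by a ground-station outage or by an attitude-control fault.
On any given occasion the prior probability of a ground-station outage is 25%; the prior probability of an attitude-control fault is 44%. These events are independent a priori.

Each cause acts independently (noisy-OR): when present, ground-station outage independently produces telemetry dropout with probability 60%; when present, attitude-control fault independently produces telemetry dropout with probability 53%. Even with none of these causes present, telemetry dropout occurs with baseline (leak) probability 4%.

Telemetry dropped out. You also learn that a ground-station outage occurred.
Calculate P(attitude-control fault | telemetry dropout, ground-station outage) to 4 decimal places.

P(attitude-control fault | telemetry dropout, ground-station outage) ≈ 0.5111

Under noisy-OR, P(telemetry dropout | causes) = 1 − (1−0.04)·∏(1−qᵢ) over the active causes.
Sum P(telemetry dropout|·) weighted by the priors over both values of attitude-control fault:
  P(telemetry dropout | ground-station outage) = 0.616·0.56 + 0.81952·0.44
        = 0.344960 + 0.360589 = 0.705549
Configurations with attitude-control fault contribute 0.360589, so
  P(attitude-control fault | telemetry dropout, ground-station outage) = 0.360589 / 0.705549 ≈ 0.5111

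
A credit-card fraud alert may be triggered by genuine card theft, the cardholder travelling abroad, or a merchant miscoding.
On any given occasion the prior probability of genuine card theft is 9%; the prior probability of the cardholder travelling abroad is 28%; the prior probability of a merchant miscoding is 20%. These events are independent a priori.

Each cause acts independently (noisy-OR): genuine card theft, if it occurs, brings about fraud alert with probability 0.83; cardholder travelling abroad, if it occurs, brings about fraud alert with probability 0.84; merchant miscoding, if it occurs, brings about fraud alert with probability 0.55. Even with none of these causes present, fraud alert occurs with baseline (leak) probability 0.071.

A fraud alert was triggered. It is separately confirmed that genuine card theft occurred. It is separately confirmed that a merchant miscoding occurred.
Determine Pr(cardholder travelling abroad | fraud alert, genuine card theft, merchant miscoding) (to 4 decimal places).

Pr(cardholder travelling abroad | fraud alert, genuine card theft, merchant miscoding) ≈ 0.2927

Under noisy-OR, P(fraud alert | causes) = 1 − (1−0.071)·∏(1−qᵢ) over the active causes.
Sum P(fraud alert|·) weighted by the priors over both values of cardholder travelling abroad:
  P(fraud alert | genuine card theft, merchant miscoding) = 0.928932*0.72 + 0.988629*0.28
        = 0.668831 + 0.276816 = 0.945647
Configurations with cardholder travelling abroad contribute 0.276816, so
  P(cardholder travelling abroad | fraud alert, genuine card theft, merchant miscoding) = 0.276816 / 0.945647 ≈ 0.2927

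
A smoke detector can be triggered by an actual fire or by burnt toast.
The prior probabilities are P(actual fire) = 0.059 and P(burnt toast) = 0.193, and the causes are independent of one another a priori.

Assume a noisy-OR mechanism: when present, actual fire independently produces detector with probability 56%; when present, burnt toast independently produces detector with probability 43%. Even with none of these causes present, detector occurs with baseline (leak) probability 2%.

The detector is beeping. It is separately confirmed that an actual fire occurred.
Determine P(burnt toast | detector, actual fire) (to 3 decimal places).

P(burnt toast | detector, actual fire) ≈ 0.241

Under noisy-OR, P(detector | causes) = 1 − (1−0.02)·∏(1−qᵢ) over the active causes.
Weight on burnt toast=true, given the evidence: 0.754216·0.193 = 0.145564
Normalizer over all consistent configurations: 0.5688·0.807 + 0.754216·0.193 = 0.604586
Posterior = 0.145564 / 0.604586 ≈ 0.241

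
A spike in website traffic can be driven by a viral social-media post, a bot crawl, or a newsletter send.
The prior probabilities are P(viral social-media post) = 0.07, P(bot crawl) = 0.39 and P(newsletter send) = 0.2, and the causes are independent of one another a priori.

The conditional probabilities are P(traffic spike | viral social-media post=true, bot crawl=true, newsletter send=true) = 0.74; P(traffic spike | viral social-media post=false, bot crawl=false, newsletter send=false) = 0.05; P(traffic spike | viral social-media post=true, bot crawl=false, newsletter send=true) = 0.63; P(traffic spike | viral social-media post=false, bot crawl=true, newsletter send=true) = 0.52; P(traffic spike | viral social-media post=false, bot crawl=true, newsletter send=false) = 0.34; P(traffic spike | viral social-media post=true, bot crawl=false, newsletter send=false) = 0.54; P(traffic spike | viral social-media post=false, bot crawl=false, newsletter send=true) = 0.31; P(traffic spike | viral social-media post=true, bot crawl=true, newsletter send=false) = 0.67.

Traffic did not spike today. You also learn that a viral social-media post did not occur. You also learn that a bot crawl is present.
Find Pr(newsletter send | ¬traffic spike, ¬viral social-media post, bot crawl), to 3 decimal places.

Pr(newsletter send | ¬traffic spike, ¬viral social-media post, bot crawl) ≈ 0.154

Sum P(¬traffic spike|·) weighted by the priors over both values of newsletter send:
  P(¬traffic spike | ¬viral social-media post, bot crawl) = 0.66·0.8 + 0.48·0.2
        = 0.528000 + 0.096000 = 0.624000
The terms with newsletter send present sum to 0.096000, so
  P(newsletter send | ¬traffic spike, ¬viral social-media post, bot crawl) = 0.096000 / 0.624000 ≈ 0.154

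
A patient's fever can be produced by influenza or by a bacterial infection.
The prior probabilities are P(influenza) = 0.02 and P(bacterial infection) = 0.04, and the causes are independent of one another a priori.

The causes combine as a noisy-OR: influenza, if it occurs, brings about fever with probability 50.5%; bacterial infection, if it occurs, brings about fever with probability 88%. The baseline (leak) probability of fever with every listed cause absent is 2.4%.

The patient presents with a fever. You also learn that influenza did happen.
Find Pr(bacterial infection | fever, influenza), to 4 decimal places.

Pr(bacterial infection | fever, influenza) ≈ 0.0706

Under noisy-OR, P(fever | causes) = 1 − (1−0.024)·∏(1−qᵢ) over the active causes.
P(fever | influenza) = 0.51688*0.96 + 0.942026*0.04 = 0.496205 + 0.037681 = 0.533886
The bacterial infection-present share is 0.942026*0.04 = 0.037681.
P(bacterial infection | fever, influenza) = 0.037681 / 0.533886 ≈ 0.0706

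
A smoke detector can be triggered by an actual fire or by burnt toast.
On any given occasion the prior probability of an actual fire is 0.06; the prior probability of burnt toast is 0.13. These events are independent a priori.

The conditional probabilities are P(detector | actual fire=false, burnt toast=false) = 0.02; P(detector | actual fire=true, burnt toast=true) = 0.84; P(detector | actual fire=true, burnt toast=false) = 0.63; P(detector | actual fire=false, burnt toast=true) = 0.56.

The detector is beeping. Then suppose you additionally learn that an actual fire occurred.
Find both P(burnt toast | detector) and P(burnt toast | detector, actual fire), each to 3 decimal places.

P(detector) = 0.02*0.94*0.87 + 0.56*0.94*0.13 + 0.63*0.06*0.87 + 0.84*0.06*0.13 = 0.016356 + 0.068432 + 0.032886 + 0.006552 = 0.124226
The burnt toast-present share is 0.068432 + 0.006552 = 0.074984.
P(burnt toast | detector) = 0.074984 / 0.124226 ≈ 0.604

With the extra evidence:
By total probability over both values of burnt toast:
  P(detector | actual fire) = 0.63*0.87 + 0.84*0.13
        = 0.548100 + 0.109200 = 0.657300
Keeping only the burnt toast-present terms gives 0.109200, so
  P(burnt toast | detector, actual fire) = 0.109200 / 0.657300 ≈ 0.166

P(burnt toast | detector) ≈ 0.604; P(burnt toast | detector, actual fire) ≈ 0.166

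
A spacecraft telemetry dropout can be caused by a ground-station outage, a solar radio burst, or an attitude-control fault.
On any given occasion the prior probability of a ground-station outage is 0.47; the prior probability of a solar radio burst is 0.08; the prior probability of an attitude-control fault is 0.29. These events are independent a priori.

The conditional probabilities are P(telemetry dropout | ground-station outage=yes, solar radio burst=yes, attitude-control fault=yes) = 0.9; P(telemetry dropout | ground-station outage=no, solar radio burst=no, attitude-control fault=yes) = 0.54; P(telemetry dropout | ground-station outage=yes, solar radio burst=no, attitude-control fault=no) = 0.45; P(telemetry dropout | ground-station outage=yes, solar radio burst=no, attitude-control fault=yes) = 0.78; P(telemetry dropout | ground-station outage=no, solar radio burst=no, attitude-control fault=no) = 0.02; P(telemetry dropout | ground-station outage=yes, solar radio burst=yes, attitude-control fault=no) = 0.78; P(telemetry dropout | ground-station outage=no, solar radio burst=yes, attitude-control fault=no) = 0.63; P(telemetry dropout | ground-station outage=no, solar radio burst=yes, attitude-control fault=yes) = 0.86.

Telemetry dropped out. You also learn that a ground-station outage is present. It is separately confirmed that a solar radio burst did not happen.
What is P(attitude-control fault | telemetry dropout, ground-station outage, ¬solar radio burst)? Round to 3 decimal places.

P(attitude-control fault | telemetry dropout, ground-station outage, ¬solar radio burst) ≈ 0.415

For the numerator, keep only attitude-control fault=true terms: 0.78×0.29 = 0.226200
The normalizing constant is 0.45×0.71 + 0.78×0.29 = 0.545700
Posterior = 0.226200 / 0.545700 ≈ 0.415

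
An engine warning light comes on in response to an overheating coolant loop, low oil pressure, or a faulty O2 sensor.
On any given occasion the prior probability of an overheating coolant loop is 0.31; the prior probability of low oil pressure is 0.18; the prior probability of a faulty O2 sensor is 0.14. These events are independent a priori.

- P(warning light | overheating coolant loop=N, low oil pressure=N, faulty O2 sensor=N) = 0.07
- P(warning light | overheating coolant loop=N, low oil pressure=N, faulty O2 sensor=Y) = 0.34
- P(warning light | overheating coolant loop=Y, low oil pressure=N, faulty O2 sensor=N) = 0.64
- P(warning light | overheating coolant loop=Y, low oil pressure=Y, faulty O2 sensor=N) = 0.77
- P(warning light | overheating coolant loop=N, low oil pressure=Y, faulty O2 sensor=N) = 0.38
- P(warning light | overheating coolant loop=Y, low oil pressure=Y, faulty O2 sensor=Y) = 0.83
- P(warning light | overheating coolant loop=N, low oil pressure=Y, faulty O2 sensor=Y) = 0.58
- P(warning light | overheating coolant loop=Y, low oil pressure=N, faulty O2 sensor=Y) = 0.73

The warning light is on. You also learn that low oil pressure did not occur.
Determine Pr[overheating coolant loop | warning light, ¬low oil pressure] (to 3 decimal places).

Enumerate the 4 (overheating coolant loop, faulty O2 sensor) configurations and weight by the priors:
  P(warning light | ¬low oil pressure) = 0.07·0.69·0.86 + 0.34·0.69·0.14 + 0.64·0.31·0.86 + 0.73·0.31·0.14
        = 0.041538 + 0.032844 + 0.170624 + 0.031682 = 0.276688
Configurations with overheating coolant loop contribute 0.202306, so
  P(overheating coolant loop | warning light, ¬low oil pressure) = 0.202306 / 0.276688 ≈ 0.731

Pr[overheating coolant loop | warning light, ¬low oil pressure] ≈ 0.731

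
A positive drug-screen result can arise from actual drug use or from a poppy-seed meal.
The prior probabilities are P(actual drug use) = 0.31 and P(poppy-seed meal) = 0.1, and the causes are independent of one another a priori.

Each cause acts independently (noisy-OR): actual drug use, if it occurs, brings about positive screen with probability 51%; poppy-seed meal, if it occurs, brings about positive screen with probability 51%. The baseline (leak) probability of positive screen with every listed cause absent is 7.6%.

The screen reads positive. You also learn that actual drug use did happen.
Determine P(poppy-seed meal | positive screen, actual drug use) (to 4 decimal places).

Under noisy-OR, P(positive screen | causes) = 1 − (1−0.076)·∏(1−qᵢ) over the active causes.
Sum P(positive screen|·) weighted by the priors over both values of poppy-seed meal:
  P(positive screen | actual drug use) = 0.54724×0.9 + 0.778148×0.1
        = 0.492516 + 0.077815 = 0.570331
Configurations with poppy-seed meal contribute 0.077815, so
  P(poppy-seed meal | positive screen, actual drug use) = 0.077815 / 0.570331 ≈ 0.1364

P(poppy-seed meal | positive screen, actual drug use) ≈ 0.1364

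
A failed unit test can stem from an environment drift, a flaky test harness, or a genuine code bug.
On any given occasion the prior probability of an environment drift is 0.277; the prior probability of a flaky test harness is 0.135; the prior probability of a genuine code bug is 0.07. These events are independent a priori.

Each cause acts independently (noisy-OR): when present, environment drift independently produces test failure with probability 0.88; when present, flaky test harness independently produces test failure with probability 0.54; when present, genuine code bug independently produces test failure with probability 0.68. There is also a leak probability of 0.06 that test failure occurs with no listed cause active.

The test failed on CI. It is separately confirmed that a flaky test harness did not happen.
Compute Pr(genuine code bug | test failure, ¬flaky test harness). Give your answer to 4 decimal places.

Under noisy-OR, P(test failure | causes) = 1 − (1−0.06)·∏(1−qᵢ) over the active causes.
Enumerate the 4 (environment drift, genuine code bug) configurations and weight by the priors:
  P(test failure | ¬flaky test harness) = 0.06*0.723*0.93 + 0.6992*0.723*0.07 + 0.8872*0.277*0.93 + 0.963904*0.277*0.07
        = 0.040343 + 0.035387 + 0.228552 + 0.018690 = 0.322972
The terms with genuine code bug present sum to 0.054077, so
  P(genuine code bug | test failure, ¬flaky test harness) = 0.054077 / 0.322972 ≈ 0.1674

Pr(genuine code bug | test failure, ¬flaky test harness) ≈ 0.1674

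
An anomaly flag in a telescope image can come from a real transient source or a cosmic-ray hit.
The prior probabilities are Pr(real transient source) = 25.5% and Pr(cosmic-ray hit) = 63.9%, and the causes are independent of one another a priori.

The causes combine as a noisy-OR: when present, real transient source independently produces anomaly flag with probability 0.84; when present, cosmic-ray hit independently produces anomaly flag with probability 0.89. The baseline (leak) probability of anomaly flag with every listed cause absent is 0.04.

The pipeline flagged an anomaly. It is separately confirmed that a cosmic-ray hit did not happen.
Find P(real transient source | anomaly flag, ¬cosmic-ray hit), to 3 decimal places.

P(real transient source | anomaly flag, ¬cosmic-ray hit) ≈ 0.879

Under noisy-OR, P(anomaly flag | causes) = 1 − (1−0.04)·∏(1−qᵢ) over the active causes.
Numerator (weight on configurations with real transient source): 0.8464*0.255 = 0.215832
The normalizing constant is 0.04*0.745 + 0.8464*0.255 = 0.245632
P(real transient source | anomaly flag, ¬cosmic-ray hit) = 0.215832/0.245632 ≈ 0.879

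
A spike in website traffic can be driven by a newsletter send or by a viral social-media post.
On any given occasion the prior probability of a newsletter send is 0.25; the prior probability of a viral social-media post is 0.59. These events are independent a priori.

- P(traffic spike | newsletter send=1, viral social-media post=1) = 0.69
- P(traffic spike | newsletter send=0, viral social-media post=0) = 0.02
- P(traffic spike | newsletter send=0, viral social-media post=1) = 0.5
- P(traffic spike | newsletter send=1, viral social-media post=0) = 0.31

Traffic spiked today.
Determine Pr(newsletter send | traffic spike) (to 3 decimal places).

Sum P(traffic spike|·) weighted by the priors over the 4 (newsletter send, viral social-media post) configurations:
  P(traffic spike) = 0.02·0.75·0.41 + 0.5·0.75·0.59 + 0.31·0.25·0.41 + 0.69·0.25·0.59
        = 0.006150 + 0.221250 + 0.031775 + 0.101775 = 0.360950
Keeping only the newsletter send-present terms gives 0.133550, so
  P(newsletter send | traffic spike) = 0.133550 / 0.360950 ≈ 0.370

Pr(newsletter send | traffic spike) ≈ 0.370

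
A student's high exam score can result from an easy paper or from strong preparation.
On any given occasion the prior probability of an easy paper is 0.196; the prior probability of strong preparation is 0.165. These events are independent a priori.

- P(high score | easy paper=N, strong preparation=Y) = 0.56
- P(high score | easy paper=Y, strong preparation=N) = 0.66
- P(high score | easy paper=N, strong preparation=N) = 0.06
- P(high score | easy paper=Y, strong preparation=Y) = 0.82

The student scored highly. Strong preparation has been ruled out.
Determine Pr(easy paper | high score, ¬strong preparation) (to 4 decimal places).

For the numerator, keep only easy paper=true terms: 0.66×0.196 = 0.129360
Normalizer over all consistent configurations: 0.06×0.804 + 0.66×0.196 = 0.177600
P(easy paper | high score, ¬strong preparation) = 0.129360/0.177600 ≈ 0.7284

Pr(easy paper | high score, ¬strong preparation) ≈ 0.7284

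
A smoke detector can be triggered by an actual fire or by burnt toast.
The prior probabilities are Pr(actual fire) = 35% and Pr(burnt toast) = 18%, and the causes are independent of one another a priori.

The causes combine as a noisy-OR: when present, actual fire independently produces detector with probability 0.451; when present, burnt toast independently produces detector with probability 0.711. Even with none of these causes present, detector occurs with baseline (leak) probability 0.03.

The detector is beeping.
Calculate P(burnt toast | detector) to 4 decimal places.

P(burnt toast | detector) ≈ 0.4780

Under noisy-OR, P(detector | causes) = 1 − (1−0.03)·∏(1−qᵢ) over the active causes.
Enumerate the 4 (actual fire, burnt toast) configurations and weight by the priors:
  P(detector) = 0.03·0.65·0.82 + 0.71967·0.65·0.18 + 0.46747·0.35·0.82 + 0.846099·0.35·0.18
        = 0.015990 + 0.084201 + 0.134164 + 0.053304 = 0.287659
Keeping only the burnt toast-present terms gives 0.137505, so
  P(burnt toast | detector) = 0.137505 / 0.287659 ≈ 0.4780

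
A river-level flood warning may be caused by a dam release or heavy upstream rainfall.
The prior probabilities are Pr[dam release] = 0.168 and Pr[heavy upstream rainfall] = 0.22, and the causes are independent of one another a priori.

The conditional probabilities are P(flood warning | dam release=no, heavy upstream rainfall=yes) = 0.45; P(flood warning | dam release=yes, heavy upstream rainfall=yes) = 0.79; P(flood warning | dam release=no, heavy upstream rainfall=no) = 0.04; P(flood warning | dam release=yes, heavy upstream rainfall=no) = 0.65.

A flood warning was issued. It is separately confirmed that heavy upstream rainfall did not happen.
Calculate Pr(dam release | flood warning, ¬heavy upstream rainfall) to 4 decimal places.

Weight on dam release=true, given the evidence: 0.65*0.168 = 0.109200
The normalizing constant is 0.04*0.832 + 0.65*0.168 = 0.142480
P(dam release | flood warning, ¬heavy upstream rainfall) = 0.109200/0.142480 ≈ 0.7664

Pr(dam release | flood warning, ¬heavy upstream rainfall) ≈ 0.7664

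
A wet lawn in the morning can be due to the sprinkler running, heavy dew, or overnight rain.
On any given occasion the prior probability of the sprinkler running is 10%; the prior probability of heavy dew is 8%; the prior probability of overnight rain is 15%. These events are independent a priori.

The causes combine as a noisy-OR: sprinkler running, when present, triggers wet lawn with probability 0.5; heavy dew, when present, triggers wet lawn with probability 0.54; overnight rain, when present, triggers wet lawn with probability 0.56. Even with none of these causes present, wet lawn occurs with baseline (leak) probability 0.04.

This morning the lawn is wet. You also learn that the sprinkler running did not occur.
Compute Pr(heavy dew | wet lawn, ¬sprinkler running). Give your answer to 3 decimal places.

Under noisy-OR, P(wet lawn | causes) = 1 − (1−0.04)·∏(1−qᵢ) over the active causes.
P(wet lawn | ¬sprinkler running) = 0.04*0.92*0.85 + 0.5776*0.92*0.15 + 0.5584*0.08*0.85 + 0.805696*0.08*0.15 = 0.031280 + 0.079709 + 0.037971 + 0.009668 = 0.158628
The heavy dew-present share is 0.037971 + 0.009668 = 0.047639.
P(heavy dew | wet lawn, ¬sprinkler running) = 0.047639 / 0.158628 ≈ 0.300

Pr(heavy dew | wet lawn, ¬sprinkler running) ≈ 0.300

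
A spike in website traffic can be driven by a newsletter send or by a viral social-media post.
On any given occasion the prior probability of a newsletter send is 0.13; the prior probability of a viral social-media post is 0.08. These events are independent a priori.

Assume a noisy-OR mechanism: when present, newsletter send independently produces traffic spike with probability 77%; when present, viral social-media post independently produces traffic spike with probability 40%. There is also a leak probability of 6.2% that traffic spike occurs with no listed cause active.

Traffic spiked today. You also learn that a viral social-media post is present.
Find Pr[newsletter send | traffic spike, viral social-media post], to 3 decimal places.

Under noisy-OR, P(traffic spike | causes) = 1 − (1−0.062)·∏(1−qᵢ) over the active causes.
By total probability over both values of newsletter send:
  P(traffic spike | viral social-media post) = 0.4372×0.87 + 0.870556×0.13
        = 0.380364 + 0.113172 = 0.493536
Configurations with newsletter send contribute 0.113172, so
  P(newsletter send | traffic spike, viral social-media post) = 0.113172 / 0.493536 ≈ 0.229

Pr[newsletter send | traffic spike, viral social-media post] ≈ 0.229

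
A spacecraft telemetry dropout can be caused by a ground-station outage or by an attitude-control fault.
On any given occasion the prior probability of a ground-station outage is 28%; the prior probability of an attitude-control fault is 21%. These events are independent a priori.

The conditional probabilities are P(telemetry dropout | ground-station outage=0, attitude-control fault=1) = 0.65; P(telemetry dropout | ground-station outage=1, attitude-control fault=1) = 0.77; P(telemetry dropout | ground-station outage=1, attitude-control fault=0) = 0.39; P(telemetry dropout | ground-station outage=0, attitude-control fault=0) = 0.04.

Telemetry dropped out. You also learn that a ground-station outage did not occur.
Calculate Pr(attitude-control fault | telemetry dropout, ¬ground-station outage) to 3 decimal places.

Weight on attitude-control fault=true, given the evidence: 0.65×0.21 = 0.136500
The normalizing constant is 0.04×0.79 + 0.65×0.21 = 0.168100
P(attitude-control fault | telemetry dropout, ¬ground-station outage) = 0.136500/0.168100 ≈ 0.812

Pr(attitude-control fault | telemetry dropout, ¬ground-station outage) ≈ 0.812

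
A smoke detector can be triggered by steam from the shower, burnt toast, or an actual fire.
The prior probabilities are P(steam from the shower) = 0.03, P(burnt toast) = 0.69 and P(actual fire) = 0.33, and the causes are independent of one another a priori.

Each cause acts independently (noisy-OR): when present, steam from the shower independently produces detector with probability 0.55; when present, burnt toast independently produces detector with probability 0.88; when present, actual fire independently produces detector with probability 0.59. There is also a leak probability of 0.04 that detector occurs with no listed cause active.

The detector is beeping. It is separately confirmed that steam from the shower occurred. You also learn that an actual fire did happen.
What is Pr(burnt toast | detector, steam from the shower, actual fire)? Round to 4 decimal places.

Pr(burnt toast | detector, steam from the shower, actual fire) ≈ 0.7258

Under noisy-OR, P(detector | causes) = 1 − (1−0.04)·∏(1−qᵢ) over the active causes.
P(detector | steam from the shower, actual fire) = 0.82288×0.31 + 0.978746×0.69 = 0.255093 + 0.675335 = 0.930428
The burnt toast-present share is 0.978746×0.69 = 0.675335.
So P(burnt toast | detector, steam from the shower, actual fire) = 0.675335/0.930428 ≈ 0.7258.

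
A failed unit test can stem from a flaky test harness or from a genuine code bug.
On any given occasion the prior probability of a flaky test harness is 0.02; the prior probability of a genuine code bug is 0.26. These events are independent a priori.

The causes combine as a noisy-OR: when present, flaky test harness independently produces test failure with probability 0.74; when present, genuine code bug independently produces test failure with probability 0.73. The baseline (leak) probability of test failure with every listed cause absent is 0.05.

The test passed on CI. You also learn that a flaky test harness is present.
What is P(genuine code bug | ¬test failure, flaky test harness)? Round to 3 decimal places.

P(genuine code bug | ¬test failure, flaky test harness) ≈ 0.087

Under noisy-OR, P(test failure | causes) = 1 − (1−0.05)·∏(1−qᵢ) over the active causes.
For the numerator, keep only genuine code bug=true terms: 0.06669*0.26 = 0.017339
Denominator P(¬test failure | flaky test harness): 0.247*0.74 + 0.06669*0.26 = 0.200119
Posterior = 0.017339 / 0.200119 ≈ 0.087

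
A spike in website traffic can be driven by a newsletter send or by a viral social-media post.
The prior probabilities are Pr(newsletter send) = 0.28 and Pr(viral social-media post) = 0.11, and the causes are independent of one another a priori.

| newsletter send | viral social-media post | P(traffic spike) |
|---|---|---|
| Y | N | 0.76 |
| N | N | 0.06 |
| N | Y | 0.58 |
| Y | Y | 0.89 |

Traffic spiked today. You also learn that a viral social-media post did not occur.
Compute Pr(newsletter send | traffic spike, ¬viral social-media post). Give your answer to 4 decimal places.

Pr(newsletter send | traffic spike, ¬viral social-media post) ≈ 0.8312

Numerator (weight on configurations with newsletter send): 0.76·0.28 = 0.212800
Denominator P(traffic spike | ¬viral social-media post): 0.06·0.72 + 0.76·0.28 = 0.256000
Posterior = 0.212800 / 0.256000 ≈ 0.8312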